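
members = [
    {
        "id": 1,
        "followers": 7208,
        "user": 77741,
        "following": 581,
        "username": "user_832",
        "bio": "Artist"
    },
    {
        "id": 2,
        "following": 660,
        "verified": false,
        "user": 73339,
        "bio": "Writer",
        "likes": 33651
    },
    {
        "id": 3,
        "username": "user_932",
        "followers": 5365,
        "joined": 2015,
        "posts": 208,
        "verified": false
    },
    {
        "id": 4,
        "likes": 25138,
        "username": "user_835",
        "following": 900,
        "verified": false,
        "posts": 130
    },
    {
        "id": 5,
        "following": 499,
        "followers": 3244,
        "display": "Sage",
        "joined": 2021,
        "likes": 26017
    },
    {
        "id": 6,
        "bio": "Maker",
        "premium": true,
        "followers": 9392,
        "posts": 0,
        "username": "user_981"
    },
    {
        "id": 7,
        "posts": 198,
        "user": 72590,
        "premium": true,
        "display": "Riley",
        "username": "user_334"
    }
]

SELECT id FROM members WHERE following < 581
[5]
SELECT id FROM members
[1, 2, 3, 4, 5, 6, 7]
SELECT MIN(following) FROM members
499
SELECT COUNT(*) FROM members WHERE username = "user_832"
1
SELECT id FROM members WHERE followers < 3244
[]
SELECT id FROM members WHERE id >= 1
[1, 2, 3, 4, 5, 6, 7]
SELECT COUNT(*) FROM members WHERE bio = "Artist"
1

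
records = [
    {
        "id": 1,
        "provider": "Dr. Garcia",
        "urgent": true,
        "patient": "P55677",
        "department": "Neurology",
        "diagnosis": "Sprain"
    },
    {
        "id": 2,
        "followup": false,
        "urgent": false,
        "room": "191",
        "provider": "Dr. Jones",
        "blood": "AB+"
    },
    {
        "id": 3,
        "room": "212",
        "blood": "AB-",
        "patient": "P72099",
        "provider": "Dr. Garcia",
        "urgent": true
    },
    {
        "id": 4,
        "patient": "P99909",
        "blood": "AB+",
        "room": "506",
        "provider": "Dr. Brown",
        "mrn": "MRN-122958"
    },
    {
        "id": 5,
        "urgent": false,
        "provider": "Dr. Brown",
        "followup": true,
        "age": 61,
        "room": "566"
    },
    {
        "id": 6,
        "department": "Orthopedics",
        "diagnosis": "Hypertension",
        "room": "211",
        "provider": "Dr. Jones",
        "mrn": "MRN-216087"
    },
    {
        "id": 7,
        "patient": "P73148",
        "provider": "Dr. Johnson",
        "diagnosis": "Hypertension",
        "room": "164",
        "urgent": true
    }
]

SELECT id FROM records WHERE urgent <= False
[2, 5]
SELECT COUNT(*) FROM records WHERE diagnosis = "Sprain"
1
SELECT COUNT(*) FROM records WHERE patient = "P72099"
1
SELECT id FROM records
[1, 2, 3, 4, 5, 6, 7]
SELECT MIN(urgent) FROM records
False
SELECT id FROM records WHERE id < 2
[1]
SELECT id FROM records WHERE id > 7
[]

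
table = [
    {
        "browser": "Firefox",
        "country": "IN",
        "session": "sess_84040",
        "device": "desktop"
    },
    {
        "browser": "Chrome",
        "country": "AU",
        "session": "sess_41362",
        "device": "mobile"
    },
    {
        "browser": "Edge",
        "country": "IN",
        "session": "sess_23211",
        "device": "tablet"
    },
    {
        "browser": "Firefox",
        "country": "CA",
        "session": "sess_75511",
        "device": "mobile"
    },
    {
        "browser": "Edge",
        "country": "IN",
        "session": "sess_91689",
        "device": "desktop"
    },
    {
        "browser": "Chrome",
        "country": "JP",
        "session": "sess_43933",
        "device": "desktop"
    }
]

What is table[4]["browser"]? "Edge"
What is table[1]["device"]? "mobile"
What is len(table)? 6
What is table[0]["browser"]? "Firefox"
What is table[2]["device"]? "tablet"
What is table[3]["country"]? "CA"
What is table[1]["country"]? "AU"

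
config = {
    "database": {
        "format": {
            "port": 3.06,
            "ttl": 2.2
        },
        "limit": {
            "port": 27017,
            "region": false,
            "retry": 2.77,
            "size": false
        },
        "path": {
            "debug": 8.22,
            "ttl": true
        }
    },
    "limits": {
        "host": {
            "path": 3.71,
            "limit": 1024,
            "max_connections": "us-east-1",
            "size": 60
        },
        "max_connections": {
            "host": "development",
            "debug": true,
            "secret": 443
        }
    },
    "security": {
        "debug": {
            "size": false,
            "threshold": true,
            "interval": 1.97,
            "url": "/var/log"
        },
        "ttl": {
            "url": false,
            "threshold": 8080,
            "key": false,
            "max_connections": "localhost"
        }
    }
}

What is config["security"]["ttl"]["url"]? False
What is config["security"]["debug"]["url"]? "/var/log"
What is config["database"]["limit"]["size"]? False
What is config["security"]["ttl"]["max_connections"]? "localhost"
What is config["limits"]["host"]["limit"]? 1024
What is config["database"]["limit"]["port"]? 27017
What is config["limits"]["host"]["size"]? 60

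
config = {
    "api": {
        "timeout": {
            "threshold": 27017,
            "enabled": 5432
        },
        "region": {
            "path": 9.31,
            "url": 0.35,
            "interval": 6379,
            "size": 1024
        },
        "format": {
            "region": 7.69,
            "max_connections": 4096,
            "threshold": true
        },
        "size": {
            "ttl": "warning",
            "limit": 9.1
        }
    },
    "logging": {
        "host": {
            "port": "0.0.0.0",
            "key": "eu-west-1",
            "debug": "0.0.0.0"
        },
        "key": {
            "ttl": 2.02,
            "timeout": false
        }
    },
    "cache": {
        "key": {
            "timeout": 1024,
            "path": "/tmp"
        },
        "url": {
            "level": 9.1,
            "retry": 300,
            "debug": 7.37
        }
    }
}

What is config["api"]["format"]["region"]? 7.69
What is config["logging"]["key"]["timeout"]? False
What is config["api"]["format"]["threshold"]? True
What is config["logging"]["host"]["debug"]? "0.0.0.0"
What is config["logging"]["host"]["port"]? "0.0.0.0"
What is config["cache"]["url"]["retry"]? 300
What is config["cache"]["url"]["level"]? 9.1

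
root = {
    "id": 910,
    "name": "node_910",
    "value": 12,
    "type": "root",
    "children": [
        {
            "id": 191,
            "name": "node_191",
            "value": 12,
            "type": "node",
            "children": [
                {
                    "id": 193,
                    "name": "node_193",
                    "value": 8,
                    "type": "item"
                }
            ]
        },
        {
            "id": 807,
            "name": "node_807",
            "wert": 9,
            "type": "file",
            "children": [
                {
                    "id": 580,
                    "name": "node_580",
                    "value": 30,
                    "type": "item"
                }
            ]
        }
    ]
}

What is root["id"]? 910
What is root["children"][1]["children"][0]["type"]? "item"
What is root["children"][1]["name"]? "node_807"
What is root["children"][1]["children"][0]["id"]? 580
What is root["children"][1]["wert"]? 9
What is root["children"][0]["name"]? "node_191"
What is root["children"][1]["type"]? "file"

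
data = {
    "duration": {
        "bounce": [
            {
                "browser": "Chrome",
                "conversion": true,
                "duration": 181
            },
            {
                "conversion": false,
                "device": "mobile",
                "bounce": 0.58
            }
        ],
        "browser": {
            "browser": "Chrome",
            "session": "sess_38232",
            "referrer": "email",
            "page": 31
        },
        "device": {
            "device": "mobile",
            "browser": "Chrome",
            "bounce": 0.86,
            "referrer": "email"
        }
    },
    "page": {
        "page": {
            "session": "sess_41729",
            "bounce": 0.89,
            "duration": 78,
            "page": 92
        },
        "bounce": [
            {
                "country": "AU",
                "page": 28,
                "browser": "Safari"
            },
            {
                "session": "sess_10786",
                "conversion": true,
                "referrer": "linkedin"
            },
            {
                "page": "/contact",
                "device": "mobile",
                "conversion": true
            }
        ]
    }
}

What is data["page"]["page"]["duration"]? 78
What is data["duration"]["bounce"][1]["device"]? "mobile"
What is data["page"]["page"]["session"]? "sess_41729"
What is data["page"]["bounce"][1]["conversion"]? True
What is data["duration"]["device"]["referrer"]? "email"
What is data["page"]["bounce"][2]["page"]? "/contact"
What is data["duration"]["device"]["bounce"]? 0.86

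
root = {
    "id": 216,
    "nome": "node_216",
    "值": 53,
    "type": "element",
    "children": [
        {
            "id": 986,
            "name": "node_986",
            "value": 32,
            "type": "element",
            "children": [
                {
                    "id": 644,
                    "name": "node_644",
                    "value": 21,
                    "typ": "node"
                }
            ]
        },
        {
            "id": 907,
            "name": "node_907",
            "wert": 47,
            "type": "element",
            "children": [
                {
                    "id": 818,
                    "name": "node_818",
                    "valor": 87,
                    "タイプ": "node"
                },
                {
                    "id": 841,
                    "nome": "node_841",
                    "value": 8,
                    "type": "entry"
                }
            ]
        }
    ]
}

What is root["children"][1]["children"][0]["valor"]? 87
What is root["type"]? "element"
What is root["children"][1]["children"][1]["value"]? 8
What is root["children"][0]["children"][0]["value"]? 21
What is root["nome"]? "node_216"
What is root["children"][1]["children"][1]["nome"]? "node_841"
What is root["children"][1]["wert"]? 47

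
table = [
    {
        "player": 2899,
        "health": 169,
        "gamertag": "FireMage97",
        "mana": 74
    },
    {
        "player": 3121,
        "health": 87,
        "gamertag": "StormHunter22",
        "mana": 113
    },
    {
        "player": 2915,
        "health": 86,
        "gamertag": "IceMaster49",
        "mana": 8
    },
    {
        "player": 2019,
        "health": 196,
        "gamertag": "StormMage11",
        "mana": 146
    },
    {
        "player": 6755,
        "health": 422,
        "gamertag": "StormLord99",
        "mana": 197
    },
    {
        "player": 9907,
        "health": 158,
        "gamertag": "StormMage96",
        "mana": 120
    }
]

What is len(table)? 6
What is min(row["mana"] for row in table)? 8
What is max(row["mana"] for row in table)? 197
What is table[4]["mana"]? 197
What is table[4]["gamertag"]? "StormLord99"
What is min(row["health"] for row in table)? 86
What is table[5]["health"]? 158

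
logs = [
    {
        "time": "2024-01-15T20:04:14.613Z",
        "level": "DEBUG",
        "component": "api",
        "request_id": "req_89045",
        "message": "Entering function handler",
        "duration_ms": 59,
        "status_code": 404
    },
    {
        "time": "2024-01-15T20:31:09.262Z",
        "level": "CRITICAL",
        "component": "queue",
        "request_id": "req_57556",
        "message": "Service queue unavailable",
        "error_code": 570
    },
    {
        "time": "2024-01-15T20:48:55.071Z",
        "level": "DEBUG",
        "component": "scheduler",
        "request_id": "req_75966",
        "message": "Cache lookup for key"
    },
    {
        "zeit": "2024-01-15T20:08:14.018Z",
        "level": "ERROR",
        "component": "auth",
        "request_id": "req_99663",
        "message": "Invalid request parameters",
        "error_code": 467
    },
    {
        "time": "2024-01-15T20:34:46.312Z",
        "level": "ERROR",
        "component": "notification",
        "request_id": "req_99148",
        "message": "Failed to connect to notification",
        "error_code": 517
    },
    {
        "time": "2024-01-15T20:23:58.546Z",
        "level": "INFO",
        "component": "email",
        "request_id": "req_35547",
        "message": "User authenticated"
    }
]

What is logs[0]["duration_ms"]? 59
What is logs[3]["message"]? "Invalid request parameters"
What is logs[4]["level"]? "ERROR"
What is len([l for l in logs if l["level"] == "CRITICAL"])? 1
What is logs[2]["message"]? "Cache lookup for key"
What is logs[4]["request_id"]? "req_99148"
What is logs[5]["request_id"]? "req_35547"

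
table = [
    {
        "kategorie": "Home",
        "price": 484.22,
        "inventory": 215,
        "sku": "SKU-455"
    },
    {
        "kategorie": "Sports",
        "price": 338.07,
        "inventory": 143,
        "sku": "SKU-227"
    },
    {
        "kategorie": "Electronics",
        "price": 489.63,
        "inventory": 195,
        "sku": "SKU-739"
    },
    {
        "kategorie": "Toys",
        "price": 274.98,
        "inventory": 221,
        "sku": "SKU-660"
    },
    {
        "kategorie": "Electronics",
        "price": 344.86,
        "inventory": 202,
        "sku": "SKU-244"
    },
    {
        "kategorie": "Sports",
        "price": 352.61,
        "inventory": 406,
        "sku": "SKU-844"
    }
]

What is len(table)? 6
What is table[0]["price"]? 484.22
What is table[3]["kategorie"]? "Toys"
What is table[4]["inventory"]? 202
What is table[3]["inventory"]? 221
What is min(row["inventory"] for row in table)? 143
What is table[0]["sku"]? "SKU-455"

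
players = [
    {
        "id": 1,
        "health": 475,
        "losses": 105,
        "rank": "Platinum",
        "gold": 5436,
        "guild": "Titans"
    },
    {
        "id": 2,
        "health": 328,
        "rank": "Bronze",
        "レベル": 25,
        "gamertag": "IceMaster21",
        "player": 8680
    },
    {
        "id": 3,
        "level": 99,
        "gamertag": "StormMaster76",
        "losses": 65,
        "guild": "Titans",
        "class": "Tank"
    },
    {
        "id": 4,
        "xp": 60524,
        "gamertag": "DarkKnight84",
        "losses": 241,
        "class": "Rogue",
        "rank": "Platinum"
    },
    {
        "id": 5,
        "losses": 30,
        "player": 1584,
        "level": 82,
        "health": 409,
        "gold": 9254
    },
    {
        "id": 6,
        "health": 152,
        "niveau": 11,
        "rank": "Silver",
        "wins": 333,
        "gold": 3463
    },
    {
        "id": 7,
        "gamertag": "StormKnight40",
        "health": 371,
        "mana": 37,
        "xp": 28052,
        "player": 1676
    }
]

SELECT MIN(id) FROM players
1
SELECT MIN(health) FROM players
152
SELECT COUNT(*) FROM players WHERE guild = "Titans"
2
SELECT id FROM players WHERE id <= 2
[1, 2]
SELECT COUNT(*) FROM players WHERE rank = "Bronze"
1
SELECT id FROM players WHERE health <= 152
[6]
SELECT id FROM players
[1, 2, 3, 4, 5, 6, 7]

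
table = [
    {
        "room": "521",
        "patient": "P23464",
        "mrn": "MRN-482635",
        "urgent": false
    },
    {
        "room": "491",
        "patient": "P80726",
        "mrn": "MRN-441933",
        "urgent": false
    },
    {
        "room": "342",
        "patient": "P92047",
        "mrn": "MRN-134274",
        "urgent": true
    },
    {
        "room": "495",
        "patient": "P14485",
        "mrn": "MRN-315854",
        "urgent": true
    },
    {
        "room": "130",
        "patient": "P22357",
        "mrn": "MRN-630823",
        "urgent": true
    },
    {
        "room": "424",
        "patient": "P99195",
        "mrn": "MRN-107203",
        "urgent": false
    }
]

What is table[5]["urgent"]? False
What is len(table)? 6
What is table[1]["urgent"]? False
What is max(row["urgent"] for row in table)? True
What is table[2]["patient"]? "P92047"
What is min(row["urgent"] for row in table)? False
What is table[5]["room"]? "424"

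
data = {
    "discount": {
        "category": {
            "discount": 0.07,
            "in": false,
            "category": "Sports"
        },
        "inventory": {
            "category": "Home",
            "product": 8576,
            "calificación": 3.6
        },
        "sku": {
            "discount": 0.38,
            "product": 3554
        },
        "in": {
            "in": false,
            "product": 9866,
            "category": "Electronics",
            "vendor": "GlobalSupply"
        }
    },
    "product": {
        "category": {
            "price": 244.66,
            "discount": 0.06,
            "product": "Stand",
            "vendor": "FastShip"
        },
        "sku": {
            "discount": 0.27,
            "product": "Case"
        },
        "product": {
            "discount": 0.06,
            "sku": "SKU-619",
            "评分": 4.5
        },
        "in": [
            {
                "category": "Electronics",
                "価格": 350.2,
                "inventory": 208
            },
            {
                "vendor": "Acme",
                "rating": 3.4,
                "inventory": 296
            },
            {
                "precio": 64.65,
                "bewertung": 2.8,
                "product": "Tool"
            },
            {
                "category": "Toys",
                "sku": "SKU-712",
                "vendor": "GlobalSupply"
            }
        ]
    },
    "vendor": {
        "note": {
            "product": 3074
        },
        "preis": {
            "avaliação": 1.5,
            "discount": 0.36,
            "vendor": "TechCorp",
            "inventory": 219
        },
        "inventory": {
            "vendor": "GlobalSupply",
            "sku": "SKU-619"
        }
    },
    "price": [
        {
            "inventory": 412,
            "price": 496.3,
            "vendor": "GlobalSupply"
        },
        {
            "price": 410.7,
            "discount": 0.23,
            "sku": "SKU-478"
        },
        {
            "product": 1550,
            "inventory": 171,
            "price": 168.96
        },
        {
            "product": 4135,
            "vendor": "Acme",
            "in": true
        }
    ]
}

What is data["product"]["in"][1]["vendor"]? "Acme"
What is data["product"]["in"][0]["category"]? "Electronics"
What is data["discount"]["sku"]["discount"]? 0.38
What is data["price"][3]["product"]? 4135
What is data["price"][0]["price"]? 496.3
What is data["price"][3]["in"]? True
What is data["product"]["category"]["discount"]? 0.06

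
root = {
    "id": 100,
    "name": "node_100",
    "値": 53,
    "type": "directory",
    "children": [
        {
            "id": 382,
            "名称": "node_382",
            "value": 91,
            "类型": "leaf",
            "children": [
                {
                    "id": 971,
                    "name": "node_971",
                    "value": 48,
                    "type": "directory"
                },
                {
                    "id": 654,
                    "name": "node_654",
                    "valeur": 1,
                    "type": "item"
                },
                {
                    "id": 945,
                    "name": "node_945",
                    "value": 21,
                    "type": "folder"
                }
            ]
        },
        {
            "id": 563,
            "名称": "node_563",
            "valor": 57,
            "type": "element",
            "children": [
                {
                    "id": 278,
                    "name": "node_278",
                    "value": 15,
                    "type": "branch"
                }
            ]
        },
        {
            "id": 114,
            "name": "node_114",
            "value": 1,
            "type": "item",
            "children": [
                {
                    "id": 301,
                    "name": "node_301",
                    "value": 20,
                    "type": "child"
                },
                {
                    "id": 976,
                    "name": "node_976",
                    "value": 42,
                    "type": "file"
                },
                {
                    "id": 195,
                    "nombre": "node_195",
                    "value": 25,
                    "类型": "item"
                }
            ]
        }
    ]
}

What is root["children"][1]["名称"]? "node_563"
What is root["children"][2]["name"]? "node_114"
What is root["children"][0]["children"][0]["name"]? "node_971"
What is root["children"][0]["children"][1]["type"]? "item"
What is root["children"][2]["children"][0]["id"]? 301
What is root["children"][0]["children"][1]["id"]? 654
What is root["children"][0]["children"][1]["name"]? "node_654"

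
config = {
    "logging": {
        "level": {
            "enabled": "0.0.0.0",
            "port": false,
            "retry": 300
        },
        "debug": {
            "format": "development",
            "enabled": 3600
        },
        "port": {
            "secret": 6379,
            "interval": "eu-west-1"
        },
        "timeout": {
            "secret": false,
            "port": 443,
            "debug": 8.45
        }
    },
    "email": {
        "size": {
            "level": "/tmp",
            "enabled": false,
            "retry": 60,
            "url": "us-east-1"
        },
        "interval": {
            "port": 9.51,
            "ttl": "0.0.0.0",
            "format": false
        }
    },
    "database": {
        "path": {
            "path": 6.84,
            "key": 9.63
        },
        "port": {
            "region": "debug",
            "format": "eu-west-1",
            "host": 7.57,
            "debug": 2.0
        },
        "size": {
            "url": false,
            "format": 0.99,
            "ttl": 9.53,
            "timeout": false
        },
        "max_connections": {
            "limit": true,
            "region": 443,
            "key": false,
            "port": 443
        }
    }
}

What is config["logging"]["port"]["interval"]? "eu-west-1"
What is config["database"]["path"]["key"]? 9.63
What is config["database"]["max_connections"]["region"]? 443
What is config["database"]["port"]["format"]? "eu-west-1"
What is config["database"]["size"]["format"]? 0.99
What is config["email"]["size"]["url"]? "us-east-1"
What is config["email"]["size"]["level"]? "/tmp"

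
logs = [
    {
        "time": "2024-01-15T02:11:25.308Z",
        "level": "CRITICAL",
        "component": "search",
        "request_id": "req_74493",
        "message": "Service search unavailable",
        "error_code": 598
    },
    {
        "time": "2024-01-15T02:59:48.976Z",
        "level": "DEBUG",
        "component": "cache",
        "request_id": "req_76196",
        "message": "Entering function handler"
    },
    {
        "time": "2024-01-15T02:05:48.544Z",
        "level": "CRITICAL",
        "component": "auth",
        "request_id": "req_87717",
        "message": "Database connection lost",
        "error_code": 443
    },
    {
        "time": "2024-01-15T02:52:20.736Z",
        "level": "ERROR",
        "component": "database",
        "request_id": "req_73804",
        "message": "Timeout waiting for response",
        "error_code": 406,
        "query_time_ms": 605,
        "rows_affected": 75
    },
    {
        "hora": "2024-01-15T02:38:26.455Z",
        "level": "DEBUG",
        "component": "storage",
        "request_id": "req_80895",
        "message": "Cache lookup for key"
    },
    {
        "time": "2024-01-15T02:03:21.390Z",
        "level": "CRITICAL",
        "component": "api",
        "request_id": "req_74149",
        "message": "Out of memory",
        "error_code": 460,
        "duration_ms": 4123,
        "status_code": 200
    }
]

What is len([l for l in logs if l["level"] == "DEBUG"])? 2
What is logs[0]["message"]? "Service search unavailable"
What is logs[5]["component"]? "api"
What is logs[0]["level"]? "CRITICAL"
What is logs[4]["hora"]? "2024-01-15T02:38:26.455Z"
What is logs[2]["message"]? "Database connection lost"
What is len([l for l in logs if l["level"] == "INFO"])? 0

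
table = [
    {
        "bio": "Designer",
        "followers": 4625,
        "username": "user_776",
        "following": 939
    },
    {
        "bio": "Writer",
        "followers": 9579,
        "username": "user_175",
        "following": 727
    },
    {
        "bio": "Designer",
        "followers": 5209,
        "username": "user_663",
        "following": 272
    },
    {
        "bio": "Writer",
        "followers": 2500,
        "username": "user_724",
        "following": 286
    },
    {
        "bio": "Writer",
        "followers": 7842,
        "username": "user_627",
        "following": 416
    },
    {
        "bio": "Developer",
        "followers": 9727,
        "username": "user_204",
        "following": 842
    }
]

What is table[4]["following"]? 416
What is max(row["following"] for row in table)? 939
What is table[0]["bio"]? "Designer"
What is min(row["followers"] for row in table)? 2500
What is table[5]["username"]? "user_204"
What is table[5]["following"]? 842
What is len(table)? 6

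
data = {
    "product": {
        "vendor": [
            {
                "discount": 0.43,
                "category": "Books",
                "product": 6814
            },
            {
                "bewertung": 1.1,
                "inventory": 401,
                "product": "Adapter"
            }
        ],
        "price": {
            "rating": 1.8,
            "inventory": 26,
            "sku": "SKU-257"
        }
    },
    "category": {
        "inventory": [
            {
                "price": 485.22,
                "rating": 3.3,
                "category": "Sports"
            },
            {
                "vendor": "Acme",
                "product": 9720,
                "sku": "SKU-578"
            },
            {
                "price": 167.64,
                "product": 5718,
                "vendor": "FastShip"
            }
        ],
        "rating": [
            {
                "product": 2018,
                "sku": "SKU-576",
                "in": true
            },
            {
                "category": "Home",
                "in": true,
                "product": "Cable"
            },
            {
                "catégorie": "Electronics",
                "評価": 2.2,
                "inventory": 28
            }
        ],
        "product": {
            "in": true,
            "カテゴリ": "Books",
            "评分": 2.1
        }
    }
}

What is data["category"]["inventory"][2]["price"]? 167.64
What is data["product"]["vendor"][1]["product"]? "Adapter"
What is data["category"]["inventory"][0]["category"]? "Sports"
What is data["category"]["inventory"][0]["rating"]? 3.3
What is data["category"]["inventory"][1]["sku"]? "SKU-578"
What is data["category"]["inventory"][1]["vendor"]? "Acme"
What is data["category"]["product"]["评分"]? 2.1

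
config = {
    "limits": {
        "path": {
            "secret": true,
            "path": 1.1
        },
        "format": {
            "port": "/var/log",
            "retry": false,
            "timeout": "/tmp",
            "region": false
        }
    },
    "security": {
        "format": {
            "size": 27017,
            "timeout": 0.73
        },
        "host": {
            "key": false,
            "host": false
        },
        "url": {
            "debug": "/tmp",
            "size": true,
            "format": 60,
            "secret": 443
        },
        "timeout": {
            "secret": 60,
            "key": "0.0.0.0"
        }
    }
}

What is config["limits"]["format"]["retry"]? False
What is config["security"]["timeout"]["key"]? "0.0.0.0"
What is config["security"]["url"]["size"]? True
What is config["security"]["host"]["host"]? False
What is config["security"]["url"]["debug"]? "/tmp"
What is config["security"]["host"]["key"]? False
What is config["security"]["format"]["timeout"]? 0.73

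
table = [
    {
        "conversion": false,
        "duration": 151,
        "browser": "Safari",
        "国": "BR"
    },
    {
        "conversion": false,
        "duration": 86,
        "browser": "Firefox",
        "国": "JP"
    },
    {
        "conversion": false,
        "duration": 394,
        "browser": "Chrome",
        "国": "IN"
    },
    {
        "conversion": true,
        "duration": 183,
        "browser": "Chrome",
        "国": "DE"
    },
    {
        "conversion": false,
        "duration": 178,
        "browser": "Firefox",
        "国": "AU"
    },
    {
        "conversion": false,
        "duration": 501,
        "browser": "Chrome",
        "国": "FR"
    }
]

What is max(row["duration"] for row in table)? 501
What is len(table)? 6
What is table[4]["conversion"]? False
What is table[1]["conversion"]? False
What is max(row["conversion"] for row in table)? True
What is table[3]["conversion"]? True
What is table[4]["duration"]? 178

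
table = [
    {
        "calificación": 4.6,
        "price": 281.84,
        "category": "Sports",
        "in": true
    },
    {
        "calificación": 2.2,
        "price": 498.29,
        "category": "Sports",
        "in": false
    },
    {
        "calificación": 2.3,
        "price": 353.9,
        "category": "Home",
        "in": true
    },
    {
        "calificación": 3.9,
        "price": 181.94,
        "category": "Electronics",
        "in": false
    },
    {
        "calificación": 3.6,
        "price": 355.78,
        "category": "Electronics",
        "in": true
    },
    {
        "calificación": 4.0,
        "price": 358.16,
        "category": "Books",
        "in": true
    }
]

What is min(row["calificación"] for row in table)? 2.2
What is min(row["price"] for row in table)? 181.94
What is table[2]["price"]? 353.9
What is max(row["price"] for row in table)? 498.29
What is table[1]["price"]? 498.29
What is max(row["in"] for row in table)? True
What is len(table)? 6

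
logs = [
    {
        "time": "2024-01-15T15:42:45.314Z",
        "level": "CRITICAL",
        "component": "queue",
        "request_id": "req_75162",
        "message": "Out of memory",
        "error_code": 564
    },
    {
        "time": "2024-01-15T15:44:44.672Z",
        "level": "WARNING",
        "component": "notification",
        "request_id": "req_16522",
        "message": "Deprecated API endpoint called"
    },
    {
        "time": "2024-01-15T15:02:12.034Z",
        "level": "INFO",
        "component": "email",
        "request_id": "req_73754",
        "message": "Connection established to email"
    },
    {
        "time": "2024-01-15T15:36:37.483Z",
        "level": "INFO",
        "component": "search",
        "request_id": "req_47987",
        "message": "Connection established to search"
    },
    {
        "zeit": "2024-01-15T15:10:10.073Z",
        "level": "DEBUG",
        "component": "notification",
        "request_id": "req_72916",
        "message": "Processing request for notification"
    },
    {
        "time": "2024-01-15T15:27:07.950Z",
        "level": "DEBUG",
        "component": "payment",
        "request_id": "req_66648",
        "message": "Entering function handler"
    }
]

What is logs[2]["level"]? "INFO"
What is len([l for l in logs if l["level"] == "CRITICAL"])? 1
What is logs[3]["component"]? "search"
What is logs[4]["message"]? "Processing request for notification"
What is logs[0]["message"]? "Out of memory"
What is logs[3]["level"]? "INFO"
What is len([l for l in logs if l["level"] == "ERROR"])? 0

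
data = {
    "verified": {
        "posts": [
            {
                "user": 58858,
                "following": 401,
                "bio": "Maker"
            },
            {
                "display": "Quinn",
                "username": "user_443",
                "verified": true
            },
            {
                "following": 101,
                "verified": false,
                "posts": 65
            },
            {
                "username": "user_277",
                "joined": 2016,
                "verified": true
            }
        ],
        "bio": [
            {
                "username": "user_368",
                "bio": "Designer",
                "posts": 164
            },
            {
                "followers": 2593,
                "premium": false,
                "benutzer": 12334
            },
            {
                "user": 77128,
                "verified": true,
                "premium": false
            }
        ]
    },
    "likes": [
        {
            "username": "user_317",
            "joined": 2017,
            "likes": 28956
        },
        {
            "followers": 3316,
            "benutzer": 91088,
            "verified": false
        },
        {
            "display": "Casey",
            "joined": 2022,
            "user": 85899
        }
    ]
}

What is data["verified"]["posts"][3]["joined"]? 2016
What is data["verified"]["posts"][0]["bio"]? "Maker"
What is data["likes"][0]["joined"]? 2017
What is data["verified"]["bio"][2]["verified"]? True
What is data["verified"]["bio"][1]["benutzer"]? 12334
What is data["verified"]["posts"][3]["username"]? "user_277"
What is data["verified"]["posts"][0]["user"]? 58858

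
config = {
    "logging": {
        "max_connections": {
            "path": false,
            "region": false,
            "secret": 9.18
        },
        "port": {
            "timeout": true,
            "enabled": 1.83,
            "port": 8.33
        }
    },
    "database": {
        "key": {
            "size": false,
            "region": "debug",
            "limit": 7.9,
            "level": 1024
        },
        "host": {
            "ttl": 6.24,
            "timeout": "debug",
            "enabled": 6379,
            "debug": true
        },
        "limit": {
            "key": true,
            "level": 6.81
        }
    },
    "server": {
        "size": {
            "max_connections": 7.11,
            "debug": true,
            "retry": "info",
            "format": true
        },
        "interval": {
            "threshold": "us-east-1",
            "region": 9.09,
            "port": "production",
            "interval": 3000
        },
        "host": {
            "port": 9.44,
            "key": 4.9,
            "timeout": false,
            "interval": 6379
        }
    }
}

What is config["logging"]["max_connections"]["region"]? False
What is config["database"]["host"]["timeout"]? "debug"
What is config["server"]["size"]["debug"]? True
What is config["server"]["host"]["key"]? 4.9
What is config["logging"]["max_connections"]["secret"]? 9.18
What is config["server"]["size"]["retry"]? "info"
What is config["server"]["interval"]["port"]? "production"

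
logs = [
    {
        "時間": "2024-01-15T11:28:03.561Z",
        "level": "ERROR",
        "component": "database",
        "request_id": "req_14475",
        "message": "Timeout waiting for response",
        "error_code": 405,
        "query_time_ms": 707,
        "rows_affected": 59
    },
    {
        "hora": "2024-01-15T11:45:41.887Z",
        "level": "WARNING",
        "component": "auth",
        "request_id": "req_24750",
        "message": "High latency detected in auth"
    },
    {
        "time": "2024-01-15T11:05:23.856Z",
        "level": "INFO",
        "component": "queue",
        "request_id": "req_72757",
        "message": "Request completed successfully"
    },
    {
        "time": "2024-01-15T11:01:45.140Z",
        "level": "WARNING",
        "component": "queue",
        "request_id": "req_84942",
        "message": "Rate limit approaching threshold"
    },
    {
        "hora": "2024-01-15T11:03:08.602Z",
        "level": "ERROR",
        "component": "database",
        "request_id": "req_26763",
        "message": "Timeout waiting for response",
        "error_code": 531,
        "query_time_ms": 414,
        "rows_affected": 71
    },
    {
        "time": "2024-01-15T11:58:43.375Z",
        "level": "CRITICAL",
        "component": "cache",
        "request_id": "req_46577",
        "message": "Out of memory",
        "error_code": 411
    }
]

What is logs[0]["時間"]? "2024-01-15T11:28:03.561Z"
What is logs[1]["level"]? "WARNING"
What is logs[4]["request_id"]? "req_26763"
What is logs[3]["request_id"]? "req_84942"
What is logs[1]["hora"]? "2024-01-15T11:45:41.887Z"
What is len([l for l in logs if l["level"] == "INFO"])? 1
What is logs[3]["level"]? "WARNING"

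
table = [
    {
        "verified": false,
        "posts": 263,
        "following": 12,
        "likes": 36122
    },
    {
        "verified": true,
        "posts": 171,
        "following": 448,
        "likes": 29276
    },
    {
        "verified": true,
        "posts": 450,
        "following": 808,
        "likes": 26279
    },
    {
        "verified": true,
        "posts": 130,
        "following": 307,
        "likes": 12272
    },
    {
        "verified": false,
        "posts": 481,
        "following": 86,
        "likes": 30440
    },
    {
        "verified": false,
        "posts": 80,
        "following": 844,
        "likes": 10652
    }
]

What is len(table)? 6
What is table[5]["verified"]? False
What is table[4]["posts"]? 481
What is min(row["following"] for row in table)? 12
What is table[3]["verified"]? True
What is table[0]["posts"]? 263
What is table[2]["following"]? 808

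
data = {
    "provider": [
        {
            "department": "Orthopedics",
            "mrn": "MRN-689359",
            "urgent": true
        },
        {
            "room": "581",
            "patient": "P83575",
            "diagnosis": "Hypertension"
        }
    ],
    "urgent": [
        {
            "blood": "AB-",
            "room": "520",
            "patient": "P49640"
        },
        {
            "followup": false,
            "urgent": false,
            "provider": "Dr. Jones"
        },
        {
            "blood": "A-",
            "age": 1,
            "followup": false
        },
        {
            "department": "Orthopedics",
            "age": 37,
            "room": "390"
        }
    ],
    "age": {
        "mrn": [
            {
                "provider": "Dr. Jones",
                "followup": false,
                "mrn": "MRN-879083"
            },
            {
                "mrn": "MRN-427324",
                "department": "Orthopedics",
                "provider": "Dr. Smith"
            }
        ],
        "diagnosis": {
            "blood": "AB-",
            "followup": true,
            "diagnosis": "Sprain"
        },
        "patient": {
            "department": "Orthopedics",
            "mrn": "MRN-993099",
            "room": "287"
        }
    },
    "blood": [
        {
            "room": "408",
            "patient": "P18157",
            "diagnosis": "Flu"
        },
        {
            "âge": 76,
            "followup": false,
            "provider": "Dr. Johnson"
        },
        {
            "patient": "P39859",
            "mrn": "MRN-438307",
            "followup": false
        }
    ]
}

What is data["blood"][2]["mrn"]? "MRN-438307"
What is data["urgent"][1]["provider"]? "Dr. Jones"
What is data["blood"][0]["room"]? "408"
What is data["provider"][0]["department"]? "Orthopedics"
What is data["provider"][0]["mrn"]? "MRN-689359"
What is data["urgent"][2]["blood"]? "A-"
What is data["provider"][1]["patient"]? "P83575"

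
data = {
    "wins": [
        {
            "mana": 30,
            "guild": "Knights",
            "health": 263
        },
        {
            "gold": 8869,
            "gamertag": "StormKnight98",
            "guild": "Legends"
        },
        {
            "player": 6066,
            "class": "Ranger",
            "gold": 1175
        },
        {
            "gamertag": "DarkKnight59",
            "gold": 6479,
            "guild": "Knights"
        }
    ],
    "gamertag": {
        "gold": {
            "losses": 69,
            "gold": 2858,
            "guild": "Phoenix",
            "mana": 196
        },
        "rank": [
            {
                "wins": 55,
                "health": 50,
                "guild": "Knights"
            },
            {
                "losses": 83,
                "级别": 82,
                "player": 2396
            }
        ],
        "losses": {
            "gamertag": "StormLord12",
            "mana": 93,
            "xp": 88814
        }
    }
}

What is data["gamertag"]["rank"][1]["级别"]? 82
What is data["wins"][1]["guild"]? "Legends"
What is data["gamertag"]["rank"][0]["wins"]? 55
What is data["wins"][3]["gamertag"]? "DarkKnight59"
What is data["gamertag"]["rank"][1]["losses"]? 83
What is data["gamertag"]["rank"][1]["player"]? 2396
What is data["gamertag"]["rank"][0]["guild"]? "Knights"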